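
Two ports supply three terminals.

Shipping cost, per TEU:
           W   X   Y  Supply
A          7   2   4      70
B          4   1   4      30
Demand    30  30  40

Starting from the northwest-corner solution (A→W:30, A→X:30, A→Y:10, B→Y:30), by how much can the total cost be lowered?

90

Current plan cost = 30·7 + 30·2 + 10·4 + 30·4 = 430.
Optimal plan:
  A→X: 30 TEU
  A→Y: 40 TEU
  B→W: 30 TEU
Optimal cost = 340.
Saving = 430 − 340 = 90.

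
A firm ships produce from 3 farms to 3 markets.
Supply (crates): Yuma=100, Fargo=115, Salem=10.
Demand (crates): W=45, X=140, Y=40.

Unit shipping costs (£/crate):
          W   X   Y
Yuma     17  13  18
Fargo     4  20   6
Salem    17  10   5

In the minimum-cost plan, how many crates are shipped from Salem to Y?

0

Optimal shipments:
  Yuma to X: 100 × £13 = £1300
  Fargo to W: 45 × £4 = £180
  Fargo to X: 30 × £20 = £600
  Fargo to Y: 40 × £6 = £240
  Salem to X: 10 × £10 = £100
Total cost = £2420.
The route Salem→Y is not used.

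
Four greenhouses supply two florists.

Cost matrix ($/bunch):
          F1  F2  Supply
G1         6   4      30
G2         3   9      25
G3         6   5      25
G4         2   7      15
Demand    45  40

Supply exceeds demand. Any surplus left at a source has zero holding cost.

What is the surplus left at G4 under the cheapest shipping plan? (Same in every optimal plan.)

0

Minimum-cost shipments:
  G1–F2: 30 × $4 = $120
  G2–F1: 25 × $3 = $75
  G3–F1: 5 × $6 = $30
  G3–F2: 10 × $5 = $50
  G4–F1: 15 × $2 = $30
Total cost = $305.
G4 ships 15 of its 15, leaving 0.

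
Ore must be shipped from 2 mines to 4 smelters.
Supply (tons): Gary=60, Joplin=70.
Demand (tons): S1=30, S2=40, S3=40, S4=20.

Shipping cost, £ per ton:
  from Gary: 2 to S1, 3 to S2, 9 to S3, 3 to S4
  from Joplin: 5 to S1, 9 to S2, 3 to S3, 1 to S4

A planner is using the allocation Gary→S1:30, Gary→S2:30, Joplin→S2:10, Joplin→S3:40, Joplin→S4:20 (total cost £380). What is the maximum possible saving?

30

Current plan cost = 30·2 + 30·3 + 10·9 + 40·3 + 20·1 = £380.
Optimal plan:
  Gary to S1: 20 tons
  Gary to S2: 40 tons
  Joplin to S1: 10 tons
  Joplin to S3: 40 tons
  Joplin to S4: 20 tons
Optimal cost = £350.
Saving = 380 − 350 = £30.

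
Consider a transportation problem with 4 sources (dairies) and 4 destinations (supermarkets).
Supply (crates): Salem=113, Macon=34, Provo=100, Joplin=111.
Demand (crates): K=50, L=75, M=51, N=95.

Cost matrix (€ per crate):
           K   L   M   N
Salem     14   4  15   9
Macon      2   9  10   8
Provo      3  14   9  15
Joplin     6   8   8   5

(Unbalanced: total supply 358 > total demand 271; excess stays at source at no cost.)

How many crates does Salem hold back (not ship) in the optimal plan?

Minimum-cost shipments:
  Salem to L: 75 crates
  Macon to K: 34 crates
  Provo to K: 16 crates
  Provo to M: 35 crates
  Joplin to M: 16 crates
  Joplin to N: 95 crates
Total cost = €1334.
Salem ships 75 of its 113, leaving 38.

38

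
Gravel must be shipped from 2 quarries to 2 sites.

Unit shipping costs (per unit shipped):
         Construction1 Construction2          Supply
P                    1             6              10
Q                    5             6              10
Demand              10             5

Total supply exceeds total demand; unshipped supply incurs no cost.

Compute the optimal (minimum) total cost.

40

One minimum-cost allocation:
  P to Construction1: 10 × 1 = 10
  Q to Construction2: 5 × 6 = 30
Total = 10 + 30 = 40.
(Supply check: P ships 10; Q ships 5.)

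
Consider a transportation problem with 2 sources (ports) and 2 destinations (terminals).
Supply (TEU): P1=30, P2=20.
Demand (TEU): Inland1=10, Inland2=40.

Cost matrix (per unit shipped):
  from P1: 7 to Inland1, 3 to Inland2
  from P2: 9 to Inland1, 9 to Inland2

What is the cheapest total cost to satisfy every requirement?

270

One minimum-cost allocation:
  P1 to Inland2: 30 × 3 = 90
  P2 to Inland1: 10 × 9 = 90
  P2 to Inland2: 10 × 9 = 90
Total = 90 + 90 + 90 = 270.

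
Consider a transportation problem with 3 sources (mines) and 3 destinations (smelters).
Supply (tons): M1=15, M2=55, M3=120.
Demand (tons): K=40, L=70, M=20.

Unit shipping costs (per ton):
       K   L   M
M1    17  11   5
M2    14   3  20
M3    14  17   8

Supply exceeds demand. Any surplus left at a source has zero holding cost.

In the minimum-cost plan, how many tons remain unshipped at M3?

60

Minimum-cost shipments:
  M1->L: 15 × 11 = 165
  M2->L: 55 × 3 = 165
  M3->K: 40 × 14 = 560
  M3->M: 20 × 8 = 160
Total cost = 1050.
M3 ships 60 of its 120, leaving 60.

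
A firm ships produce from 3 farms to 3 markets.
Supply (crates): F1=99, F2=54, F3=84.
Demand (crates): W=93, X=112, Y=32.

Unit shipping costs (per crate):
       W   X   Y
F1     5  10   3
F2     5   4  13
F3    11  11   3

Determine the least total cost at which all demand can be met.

An optimal shipping plan:
  F1–W: 93 × 5 = 465
  F1–X: 6 × 10 = 60
  F2–X: 54 × 4 = 216
  F3–X: 52 × 11 = 572
  F3–Y: 32 × 3 = 96
Total = 465 + 60 + 216 + 572 + 96 = 1409.
(Supply check: F1 ships 99; F2 ships 54; F3 ships 84.)

1409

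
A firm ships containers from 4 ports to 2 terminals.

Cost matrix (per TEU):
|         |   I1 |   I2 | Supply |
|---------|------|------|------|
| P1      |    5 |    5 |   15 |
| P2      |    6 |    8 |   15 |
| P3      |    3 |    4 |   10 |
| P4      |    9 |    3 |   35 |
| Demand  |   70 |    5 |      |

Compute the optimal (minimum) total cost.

480

An optimal shipping plan:
  P1->I1: 15 × 5 = 75
  P2->I1: 15 × 6 = 90
  P3->I1: 10 × 3 = 30
  P4->I1: 30 × 9 = 270
  P4->I2: 5 × 3 = 15
Total = 75 + 90 + 30 + 270 + 15 = 480.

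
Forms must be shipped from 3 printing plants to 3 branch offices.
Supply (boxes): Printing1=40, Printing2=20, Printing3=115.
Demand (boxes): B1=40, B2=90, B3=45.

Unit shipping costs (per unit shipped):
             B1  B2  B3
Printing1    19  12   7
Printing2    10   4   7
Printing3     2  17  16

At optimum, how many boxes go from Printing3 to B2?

Optimal shipments:
  Printing1–B3: 40 × 7 = 280
  Printing2–B2: 20 × 4 = 80
  Printing3–B1: 40 × 2 = 80
  Printing3–B2: 70 × 17 = 1190
  Printing3–B3: 5 × 16 = 80
Total cost = 1710.
So Printing3→B2 carries 70 boxes.

70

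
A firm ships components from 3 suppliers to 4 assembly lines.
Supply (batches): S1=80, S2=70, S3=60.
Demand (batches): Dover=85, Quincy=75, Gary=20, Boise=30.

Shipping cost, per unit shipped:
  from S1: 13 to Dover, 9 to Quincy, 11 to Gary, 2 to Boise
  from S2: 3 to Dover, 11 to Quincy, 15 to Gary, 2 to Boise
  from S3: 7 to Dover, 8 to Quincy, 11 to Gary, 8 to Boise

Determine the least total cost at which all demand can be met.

An optimal shipping plan:
  S1–Quincy: 30 × 9 = 270
  S1–Gary: 20 × 11 = 220
  S1–Boise: 30 × 2 = 60
  S2–Dover: 70 × 3 = 210
  S3–Dover: 15 × 7 = 105
  S3–Quincy: 45 × 8 = 360
Total = 270 + 220 + 60 + 210 + 105 + 360 = 1225.

1225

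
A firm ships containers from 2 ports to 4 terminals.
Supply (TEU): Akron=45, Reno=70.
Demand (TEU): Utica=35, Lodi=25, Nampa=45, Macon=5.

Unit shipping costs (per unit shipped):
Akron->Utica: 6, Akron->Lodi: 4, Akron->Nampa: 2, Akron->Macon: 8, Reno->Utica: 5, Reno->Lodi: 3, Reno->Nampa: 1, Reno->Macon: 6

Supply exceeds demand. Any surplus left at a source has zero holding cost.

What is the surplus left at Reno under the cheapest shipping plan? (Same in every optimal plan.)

0

Minimum-cost shipments:
  Akron->Utica: 35 × 6 = 210
  Akron->Lodi: 5 × 4 = 20
  Reno->Lodi: 20 × 3 = 60
  Reno->Nampa: 45 × 1 = 45
  Reno->Macon: 5 × 6 = 30
Total cost = 365.
Reno ships 70 of its 70, leaving 0.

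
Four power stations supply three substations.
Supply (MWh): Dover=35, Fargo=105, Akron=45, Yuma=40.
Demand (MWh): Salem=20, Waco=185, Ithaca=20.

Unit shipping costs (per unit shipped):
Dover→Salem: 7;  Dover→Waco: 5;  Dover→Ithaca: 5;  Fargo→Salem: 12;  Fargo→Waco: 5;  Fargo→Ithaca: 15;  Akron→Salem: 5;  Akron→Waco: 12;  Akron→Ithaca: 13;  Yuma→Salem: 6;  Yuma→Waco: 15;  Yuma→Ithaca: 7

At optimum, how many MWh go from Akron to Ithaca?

0

The minimum-cost plan:
  Dover->Waco: 35 × 5 = 175
  Fargo->Waco: 105 × 5 = 525
  Akron->Waco: 45 × 12 = 540
  Yuma->Salem: 20 × 6 = 120
  Yuma->Ithaca: 20 × 7 = 140
Total cost = 1500.
The route Akron→Ithaca is not used.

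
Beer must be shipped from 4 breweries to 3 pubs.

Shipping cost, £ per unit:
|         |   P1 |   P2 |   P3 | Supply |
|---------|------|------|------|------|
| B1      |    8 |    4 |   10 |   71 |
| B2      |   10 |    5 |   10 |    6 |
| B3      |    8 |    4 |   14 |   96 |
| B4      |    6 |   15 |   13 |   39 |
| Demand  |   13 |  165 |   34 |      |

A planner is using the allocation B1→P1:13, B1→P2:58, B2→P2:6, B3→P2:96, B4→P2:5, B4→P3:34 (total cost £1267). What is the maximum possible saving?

111

Current plan cost = 13·8 + 58·4 + 6·5 + 96·4 + 5·15 + 34·13 = £1267.
Optimal plan:
  B1->P2: 69 × £4 = £276
  B1->P3: 2 × £10 = £20
  B2->P3: 6 × £10 = £60
  B3->P2: 96 × £4 = £384
  B4->P1: 13 × £6 = £78
  B4->P3: 26 × £13 = £338
Optimal cost = £1156.
Saving = 1267 − 1156 = £111.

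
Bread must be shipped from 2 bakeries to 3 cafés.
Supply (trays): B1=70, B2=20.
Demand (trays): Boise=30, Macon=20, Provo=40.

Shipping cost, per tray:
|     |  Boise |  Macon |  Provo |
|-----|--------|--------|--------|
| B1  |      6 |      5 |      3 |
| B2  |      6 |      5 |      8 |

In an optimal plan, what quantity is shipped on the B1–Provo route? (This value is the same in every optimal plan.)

40

The minimum-cost plan:
  B1–Boise: 10 × 6 = 60
  B1–Macon: 20 × 5 = 100
  B1–Provo: 40 × 3 = 120
  B2–Boise: 20 × 6 = 120
Total cost = 400.
So B1→Provo carries 40 trays.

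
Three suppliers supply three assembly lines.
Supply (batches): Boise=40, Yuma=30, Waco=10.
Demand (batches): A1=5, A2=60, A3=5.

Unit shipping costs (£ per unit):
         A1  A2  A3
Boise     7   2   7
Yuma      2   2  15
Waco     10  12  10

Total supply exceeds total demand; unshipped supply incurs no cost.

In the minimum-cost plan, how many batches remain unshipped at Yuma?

An optimal plan:
  Boise–A2: 35 × £2 = £70
  Boise–A3: 5 × £7 = £35
  Yuma–A1: 5 × £2 = £10
  Yuma–A2: 25 × £2 = £50
Total cost = £165.
Yuma ships 30 of its 30, leaving 0.

0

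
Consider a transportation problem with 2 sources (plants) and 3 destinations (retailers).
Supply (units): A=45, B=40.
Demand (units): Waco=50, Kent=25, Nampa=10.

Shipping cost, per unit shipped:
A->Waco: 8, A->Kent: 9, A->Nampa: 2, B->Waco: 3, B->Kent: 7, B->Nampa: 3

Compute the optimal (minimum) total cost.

One minimum-cost allocation:
  A–Waco: 10 × 8 = 80
  A–Kent: 25 × 9 = 225
  A–Nampa: 10 × 2 = 20
  B–Waco: 40 × 3 = 120
Total = 80 + 225 + 20 + 120 = 445.
(Supply check: A ships 45; B ships 40.)

445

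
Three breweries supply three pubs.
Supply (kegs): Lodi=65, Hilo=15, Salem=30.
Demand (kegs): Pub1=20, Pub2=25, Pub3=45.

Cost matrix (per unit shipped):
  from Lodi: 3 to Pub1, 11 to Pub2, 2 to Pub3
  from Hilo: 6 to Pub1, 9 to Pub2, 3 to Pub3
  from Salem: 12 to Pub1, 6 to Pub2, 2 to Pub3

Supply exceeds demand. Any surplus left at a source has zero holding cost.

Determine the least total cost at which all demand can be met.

300

Optimal allocation:
  Lodi–Pub1: 20 × 3 = 60
  Lodi–Pub3: 40 × 2 = 80
  Salem–Pub2: 25 × 6 = 150
  Salem–Pub3: 5 × 2 = 10
Total = 60 + 80 + 150 + 10 = 300.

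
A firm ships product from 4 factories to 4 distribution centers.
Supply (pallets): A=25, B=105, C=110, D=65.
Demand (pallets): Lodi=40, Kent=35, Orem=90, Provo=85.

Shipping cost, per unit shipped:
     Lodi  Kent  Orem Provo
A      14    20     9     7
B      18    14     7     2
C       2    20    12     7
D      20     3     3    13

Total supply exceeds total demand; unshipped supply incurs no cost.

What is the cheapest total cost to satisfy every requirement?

A cheapest plan:
  A–Orem: 25 × 9 = 225
  B–Orem: 20 × 7 = 140
  B–Provo: 85 × 2 = 170
  C–Lodi: 40 × 2 = 80
  C–Orem: 15 × 12 = 180
  D–Kent: 35 × 3 = 105
  D–Orem: 30 × 3 = 90
Total = 225 + 140 + 170 + 80 + 180 + 105 + 90 = 990.
(Supply check: A ships 25; B ships 105; C ships 55; D ships 65.)

990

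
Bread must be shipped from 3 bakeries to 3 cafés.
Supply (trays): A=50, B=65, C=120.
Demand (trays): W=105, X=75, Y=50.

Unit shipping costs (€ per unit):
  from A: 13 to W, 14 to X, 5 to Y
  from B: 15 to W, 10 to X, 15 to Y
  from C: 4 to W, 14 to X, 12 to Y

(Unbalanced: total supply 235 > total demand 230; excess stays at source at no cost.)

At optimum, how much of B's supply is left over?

0

Minimum-cost shipments:
  A to Y: 50 × €5 = €250
  B to X: 65 × €10 = €650
  C to W: 105 × €4 = €420
  C to X: 10 × €14 = €140
Total cost = €1460.
B ships 65 of its 65, leaving 0.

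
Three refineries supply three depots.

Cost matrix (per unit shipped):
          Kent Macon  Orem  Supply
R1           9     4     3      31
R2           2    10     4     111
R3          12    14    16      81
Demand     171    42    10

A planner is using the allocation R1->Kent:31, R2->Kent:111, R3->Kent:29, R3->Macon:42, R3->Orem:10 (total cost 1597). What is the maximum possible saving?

Current plan cost = 31·9 + 111·2 + 29·12 + 42·14 + 10·16 = 1597.
Optimal plan:
  R1 to Macon: 21 × 4 = 84
  R1 to Orem: 10 × 3 = 30
  R2 to Kent: 111 × 2 = 222
  R3 to Kent: 60 × 12 = 720
  R3 to Macon: 21 × 14 = 294
Optimal cost = 1350.
Saving = 1597 − 1350 = 247.

247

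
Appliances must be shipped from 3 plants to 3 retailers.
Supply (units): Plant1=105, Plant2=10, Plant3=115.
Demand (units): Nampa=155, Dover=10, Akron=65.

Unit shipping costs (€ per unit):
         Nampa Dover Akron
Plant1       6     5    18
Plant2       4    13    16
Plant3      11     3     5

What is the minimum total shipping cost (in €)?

One minimum-cost allocation:
  Plant1->Nampa: 105 × €6 = €630
  Plant2->Nampa: 10 × €4 = €40
  Plant3->Nampa: 40 × €11 = €440
  Plant3->Dover: 10 × €3 = €30
  Plant3->Akron: 65 × €5 = €325
Total = 630 + 40 + 440 + 30 + 325 = €1465.
(Supply check: Plant1 ships 105; Plant2 ships 10; Plant3 ships 115.)

1465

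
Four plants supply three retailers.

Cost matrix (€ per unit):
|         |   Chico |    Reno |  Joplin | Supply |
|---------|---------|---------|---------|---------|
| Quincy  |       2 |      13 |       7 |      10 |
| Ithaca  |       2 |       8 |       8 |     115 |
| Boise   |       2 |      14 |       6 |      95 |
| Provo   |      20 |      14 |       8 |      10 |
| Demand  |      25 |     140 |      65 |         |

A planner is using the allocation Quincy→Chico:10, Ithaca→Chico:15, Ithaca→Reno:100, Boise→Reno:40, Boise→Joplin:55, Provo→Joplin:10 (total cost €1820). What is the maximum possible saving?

120

Current plan cost = 10·2 + 15·2 + 100·8 + 40·14 + 55·6 + 10·8 = €1820.
Optimal plan:
  Quincy to Reno: 10 units
  Ithaca to Reno: 115 units
  Boise to Chico: 25 units
  Boise to Reno: 5 units
  Boise to Joplin: 65 units
  Provo to Reno: 10 units
Optimal cost = €1700.
Saving = 1820 − 1700 = €120.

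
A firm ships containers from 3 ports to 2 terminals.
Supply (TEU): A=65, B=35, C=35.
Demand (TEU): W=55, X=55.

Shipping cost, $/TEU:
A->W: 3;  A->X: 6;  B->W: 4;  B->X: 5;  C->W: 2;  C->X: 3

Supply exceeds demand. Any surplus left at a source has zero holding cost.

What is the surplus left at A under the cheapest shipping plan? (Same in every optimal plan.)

10

An optimal plan:
  A–W: 55 × $3 = $165
  B–X: 20 × $5 = $100
  C–X: 35 × $3 = $105
Total cost = $370.
A ships 55 of its 65, leaving 10.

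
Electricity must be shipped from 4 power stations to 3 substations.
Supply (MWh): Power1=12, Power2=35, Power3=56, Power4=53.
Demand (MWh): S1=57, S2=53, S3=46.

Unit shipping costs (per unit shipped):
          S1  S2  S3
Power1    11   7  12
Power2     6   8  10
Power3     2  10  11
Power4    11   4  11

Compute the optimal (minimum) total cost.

One minimum-cost allocation:
  Power1 to S3: 12 × 12 = 144
  Power2 to S1: 1 × 6 = 6
  Power2 to S3: 34 × 10 = 340
  Power3 to S1: 56 × 2 = 112
  Power4 to S2: 53 × 4 = 212
Total = 144 + 6 + 340 + 112 + 212 = 814.

814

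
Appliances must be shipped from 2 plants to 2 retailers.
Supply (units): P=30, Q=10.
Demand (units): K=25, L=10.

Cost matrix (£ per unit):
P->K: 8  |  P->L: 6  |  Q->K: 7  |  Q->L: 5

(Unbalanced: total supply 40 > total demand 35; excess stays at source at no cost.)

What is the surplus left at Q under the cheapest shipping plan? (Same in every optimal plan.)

0

Minimum-cost shipments:
  P–K: 15 × £8 = £120
  P–L: 10 × £6 = £60
  Q–K: 10 × £7 = £70
Total cost = £250.
Q ships 10 of its 10, leaving 0.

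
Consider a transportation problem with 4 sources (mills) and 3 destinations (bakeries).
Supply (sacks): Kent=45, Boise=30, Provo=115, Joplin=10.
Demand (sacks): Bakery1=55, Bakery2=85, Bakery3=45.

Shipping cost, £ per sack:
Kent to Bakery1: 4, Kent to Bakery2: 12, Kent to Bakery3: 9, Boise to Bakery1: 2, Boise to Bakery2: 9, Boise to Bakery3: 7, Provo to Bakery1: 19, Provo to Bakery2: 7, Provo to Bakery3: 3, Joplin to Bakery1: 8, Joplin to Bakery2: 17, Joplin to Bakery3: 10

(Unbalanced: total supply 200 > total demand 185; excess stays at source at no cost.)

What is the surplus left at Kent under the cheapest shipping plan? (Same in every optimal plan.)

5

Minimum-cost shipments:
  Kent->Bakery1: 40 × £4 = £160
  Boise->Bakery1: 15 × £2 = £30
  Boise->Bakery2: 15 × £9 = £135
  Provo->Bakery2: 70 × £7 = £490
  Provo->Bakery3: 45 × £3 = £135
Total cost = £950.
Kent ships 40 of its 45, leaving 5.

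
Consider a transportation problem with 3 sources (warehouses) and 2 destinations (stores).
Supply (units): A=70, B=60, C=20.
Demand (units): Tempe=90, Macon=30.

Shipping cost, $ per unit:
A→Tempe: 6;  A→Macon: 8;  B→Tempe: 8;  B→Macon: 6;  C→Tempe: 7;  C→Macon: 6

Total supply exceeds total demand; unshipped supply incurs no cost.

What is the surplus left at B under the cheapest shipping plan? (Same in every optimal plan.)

Minimum-cost shipments:
  A→Tempe: 70 × $6 = $420
  B→Macon: 30 × $6 = $180
  C→Tempe: 20 × $7 = $140
Total cost = $740.
B ships 30 of its 60, leaving 30.

30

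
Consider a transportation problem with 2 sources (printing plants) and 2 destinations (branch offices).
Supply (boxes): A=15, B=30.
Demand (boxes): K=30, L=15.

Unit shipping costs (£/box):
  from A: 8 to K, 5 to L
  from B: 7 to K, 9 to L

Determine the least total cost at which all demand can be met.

285

A cheapest plan:
  A->L: 15 boxes
  B->K: 30 boxes
Total cost = £285.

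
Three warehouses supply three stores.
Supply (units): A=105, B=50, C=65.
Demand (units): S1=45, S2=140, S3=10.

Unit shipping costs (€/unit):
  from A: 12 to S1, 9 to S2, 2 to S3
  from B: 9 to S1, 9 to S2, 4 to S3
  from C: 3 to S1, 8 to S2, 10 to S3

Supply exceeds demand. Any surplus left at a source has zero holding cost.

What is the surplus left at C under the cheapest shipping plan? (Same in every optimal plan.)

Minimum-cost shipments:
  A to S2: 95 × €9 = €855
  A to S3: 10 × €2 = €20
  B to S2: 25 × €9 = €225
  C to S1: 45 × €3 = €135
  C to S2: 20 × €8 = €160
Total cost = €1395.
C ships 65 of its 65, leaving 0.

0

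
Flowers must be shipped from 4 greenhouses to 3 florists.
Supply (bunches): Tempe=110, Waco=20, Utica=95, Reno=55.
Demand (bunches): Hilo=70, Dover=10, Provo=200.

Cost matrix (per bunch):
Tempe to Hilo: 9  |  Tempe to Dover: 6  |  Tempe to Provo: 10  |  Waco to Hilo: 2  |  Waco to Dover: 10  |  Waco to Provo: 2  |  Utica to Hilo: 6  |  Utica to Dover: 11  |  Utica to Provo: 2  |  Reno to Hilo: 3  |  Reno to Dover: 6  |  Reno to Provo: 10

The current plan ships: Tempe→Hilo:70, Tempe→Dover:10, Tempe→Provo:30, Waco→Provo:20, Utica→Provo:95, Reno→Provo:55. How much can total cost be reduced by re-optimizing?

Current plan cost = 70·9 + 10·6 + 30·10 + 20·2 + 95·2 + 55·10 = 1770.
Optimal plan:
  Tempe→Hilo: 15 × 9 = 135
  Tempe→Dover: 10 × 6 = 60
  Tempe→Provo: 85 × 10 = 850
  Waco→Provo: 20 × 2 = 40
  Utica→Provo: 95 × 2 = 190
  Reno→Hilo: 55 × 3 = 165
Optimal cost = 1440.
Saving = 1770 − 1440 = 330.

330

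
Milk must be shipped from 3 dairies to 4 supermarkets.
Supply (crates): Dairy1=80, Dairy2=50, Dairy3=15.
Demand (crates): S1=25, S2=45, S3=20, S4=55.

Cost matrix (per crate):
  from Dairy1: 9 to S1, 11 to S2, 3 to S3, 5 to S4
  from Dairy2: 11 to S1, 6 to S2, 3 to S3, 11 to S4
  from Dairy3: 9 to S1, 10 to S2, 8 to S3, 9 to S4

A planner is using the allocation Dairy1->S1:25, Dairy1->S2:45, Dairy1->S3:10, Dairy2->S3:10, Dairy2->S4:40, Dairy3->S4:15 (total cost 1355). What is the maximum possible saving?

525

Current plan cost = 25·9 + 45·11 + 10·3 + 10·3 + 40·11 + 15·9 = 1355.
Optimal plan:
  Dairy1→S1: 10 crates
  Dairy1→S3: 15 crates
  Dairy1→S4: 55 crates
  Dairy2→S2: 45 crates
  Dairy2→S3: 5 crates
  Dairy3→S1: 15 crates
Optimal cost = 830.
Saving = 1355 − 830 = 525.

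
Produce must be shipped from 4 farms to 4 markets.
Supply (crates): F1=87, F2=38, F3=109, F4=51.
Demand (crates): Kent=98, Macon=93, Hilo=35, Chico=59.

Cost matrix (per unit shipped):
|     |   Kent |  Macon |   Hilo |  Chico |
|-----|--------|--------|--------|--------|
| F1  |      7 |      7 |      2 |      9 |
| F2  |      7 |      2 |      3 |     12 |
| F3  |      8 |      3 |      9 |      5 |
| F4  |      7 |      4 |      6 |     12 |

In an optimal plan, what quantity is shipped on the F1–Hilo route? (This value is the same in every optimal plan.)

Optimal shipments:
  F1–Kent: 52 crates
  F1–Hilo: 35 crates
  F2–Macon: 38 crates
  F3–Macon: 50 crates
  F3–Chico: 59 crates
  F4–Kent: 46 crates
  F4–Macon: 5 crates
Total cost = 1297.
So F1→Hilo carries 35 crates.

35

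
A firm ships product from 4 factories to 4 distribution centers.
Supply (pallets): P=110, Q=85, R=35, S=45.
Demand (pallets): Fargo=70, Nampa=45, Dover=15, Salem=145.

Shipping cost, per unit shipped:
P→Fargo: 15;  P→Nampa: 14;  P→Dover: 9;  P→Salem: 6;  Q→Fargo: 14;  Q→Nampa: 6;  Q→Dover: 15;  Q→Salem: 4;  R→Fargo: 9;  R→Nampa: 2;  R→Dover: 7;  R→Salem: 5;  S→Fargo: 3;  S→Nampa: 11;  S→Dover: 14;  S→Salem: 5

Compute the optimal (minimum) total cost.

1495

One minimum-cost allocation:
  P->Dover: 15 × 9 = 135
  P->Salem: 95 × 6 = 570
  Q->Nampa: 35 × 6 = 210
  Q->Salem: 50 × 4 = 200
  R->Fargo: 25 × 9 = 225
  R->Nampa: 10 × 2 = 20
  S->Fargo: 45 × 3 = 135
Total = 135 + 570 + 210 + 200 + 225 + 20 + 135 = 1495.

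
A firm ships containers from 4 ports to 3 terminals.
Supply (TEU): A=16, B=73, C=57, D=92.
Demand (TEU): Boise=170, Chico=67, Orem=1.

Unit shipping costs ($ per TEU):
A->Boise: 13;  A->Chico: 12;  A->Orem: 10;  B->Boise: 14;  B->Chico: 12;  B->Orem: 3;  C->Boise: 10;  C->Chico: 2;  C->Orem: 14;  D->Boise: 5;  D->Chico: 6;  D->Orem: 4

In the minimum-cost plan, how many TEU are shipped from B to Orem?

The minimum-cost plan:
  A→Boise: 16 × $13 = $208
  B→Boise: 62 × $14 = $868
  B→Chico: 10 × $12 = $120
  B→Orem: 1 × $3 = $3
  C→Chico: 57 × $2 = $114
  D→Boise: 92 × $5 = $460
Total cost = $1773.
So B→Orem carries 1 TEU.

1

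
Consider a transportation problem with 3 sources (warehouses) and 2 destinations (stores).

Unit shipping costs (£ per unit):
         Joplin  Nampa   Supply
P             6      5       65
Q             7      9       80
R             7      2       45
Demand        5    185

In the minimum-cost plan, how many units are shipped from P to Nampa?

Solving gives:
  P–Nampa: 65 × £5 = £325
  Q–Joplin: 5 × £7 = £35
  Q–Nampa: 75 × £9 = £675
  R–Nampa: 45 × £2 = £90
Total cost = £1125.
So P→Nampa carries 65 units.

65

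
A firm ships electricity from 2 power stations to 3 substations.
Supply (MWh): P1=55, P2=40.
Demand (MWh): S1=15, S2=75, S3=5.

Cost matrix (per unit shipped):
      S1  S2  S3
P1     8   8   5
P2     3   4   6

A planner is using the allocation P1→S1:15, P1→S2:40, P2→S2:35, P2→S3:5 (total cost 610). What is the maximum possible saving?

Current plan cost = 15·8 + 40·8 + 35·4 + 5·6 = 610.
Optimal plan:
  P1–S2: 50 × 8 = 400
  P1–S3: 5 × 5 = 25
  P2–S1: 15 × 3 = 45
  P2–S2: 25 × 4 = 100
Optimal cost = 570.
Saving = 610 − 570 = 40.

40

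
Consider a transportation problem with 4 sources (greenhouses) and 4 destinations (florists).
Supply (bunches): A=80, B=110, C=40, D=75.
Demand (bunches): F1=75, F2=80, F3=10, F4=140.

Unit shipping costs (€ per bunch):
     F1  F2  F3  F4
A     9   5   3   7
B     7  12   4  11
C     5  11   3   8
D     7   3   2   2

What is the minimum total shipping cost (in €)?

An optimal shipping plan:
  A to F2: 80 × €5 = €400
  B to F1: 75 × €7 = €525
  B to F3: 10 × €4 = €40
  B to F4: 25 × €11 = €275
  C to F4: 40 × €8 = €320
  D to F4: 75 × €2 = €150
Total = 400 + 525 + 40 + 275 + 320 + 150 = €1710.
(Supply check: A ships 80; B ships 110; C ships 40; D ships 75.)

1710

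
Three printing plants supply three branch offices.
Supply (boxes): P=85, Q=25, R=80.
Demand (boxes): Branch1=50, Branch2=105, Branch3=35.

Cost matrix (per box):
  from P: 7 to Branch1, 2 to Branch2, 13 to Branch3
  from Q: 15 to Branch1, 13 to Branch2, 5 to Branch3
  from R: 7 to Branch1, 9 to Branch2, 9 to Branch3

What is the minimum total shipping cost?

915

A cheapest plan:
  P→Branch2: 85 × 2 = 170
  Q→Branch3: 25 × 5 = 125
  R→Branch1: 50 × 7 = 350
  R→Branch2: 20 × 9 = 180
  R→Branch3: 10 × 9 = 90
Total = 170 + 125 + 350 + 180 + 90 = 915.
(Supply check: P ships 85; Q ships 25; R ships 80.)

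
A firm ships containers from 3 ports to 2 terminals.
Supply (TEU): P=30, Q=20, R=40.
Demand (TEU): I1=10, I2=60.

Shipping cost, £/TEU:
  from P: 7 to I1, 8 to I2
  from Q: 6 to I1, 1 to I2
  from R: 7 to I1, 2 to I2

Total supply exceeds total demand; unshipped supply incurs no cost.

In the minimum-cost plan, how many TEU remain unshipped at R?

Minimum-cost shipments:
  P→I1: 10 × £7 = £70
  Q→I2: 20 × £1 = £20
  R→I2: 40 × £2 = £80
Total cost = £170.
R ships 40 of its 40, leaving 0.

0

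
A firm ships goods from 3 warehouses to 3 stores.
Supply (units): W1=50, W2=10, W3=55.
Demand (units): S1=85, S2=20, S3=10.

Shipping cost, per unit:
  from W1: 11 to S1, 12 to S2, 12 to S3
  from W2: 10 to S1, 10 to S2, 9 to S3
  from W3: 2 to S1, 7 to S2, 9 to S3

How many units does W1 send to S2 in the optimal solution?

The minimum-cost plan:
  W1->S1: 30 × 11 = 330
  W1->S2: 20 × 12 = 240
  W2->S3: 10 × 9 = 90
  W3->S1: 55 × 2 = 110
Total cost = 770.
So W1→S2 carries 20 units.

20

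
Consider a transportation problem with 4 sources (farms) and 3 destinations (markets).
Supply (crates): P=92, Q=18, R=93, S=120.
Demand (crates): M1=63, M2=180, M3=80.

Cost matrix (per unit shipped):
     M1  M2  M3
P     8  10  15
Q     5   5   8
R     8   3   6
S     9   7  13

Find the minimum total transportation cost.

2243

Optimal allocation:
  P to M1: 63 × 8 = 504
  P to M2: 29 × 10 = 290
  Q to M3: 18 × 8 = 144
  R to M2: 31 × 3 = 93
  R to M3: 62 × 6 = 372
  S to M2: 120 × 7 = 840
Total = 504 + 290 + 144 + 93 + 372 + 840 = 2243.
(Supply check: P ships 92; Q ships 18; R ships 93; S ships 120.)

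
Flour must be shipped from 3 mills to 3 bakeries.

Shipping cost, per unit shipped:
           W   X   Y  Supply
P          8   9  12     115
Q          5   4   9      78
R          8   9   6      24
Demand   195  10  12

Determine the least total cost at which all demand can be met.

1468

An optimal shipping plan:
  P to W: 115 × 8 = 920
  Q to W: 68 × 5 = 340
  Q to X: 10 × 4 = 40
  R to W: 12 × 8 = 96
  R to Y: 12 × 6 = 72
Total = 920 + 340 + 40 + 96 + 72 = 1468.
(Supply check: P ships 115; Q ships 78; R ships 24.)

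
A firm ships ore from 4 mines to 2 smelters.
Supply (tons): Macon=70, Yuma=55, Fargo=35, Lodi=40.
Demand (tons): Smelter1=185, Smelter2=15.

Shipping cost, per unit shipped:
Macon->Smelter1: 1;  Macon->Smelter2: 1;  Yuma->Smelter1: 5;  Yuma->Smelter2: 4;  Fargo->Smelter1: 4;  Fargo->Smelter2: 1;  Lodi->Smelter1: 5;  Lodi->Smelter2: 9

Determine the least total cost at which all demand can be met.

A cheapest plan:
  Macon to Smelter1: 70 × 1 = 70
  Yuma to Smelter1: 55 × 5 = 275
  Fargo to Smelter1: 20 × 4 = 80
  Fargo to Smelter2: 15 × 1 = 15
  Lodi to Smelter1: 40 × 5 = 200
Total = 70 + 275 + 80 + 15 + 200 = 640.

640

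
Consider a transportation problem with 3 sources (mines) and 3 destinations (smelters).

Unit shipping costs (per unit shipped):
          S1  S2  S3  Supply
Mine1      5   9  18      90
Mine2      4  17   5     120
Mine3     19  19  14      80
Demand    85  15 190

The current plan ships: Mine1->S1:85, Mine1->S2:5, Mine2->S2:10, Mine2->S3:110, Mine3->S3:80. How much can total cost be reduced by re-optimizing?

Current plan cost = 85·5 + 5·9 + 10·17 + 110·5 + 80·14 = 2310.
Optimal plan:
  Mine1→S1: 75 tons
  Mine1→S2: 15 tons
  Mine2→S1: 10 tons
  Mine2→S3: 110 tons
  Mine3→S3: 80 tons
Optimal cost = 2220.
Saving = 2310 − 2220 = 90.

90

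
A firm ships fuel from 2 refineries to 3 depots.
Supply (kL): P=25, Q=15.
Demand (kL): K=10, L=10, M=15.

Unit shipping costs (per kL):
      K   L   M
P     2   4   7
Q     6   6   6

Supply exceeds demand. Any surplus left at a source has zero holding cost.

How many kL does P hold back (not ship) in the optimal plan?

5

An optimal plan:
  P→K: 10 × 2 = 20
  P→L: 10 × 4 = 40
  Q→M: 15 × 6 = 90
Total cost = 150.
P ships 20 of its 25, leaving 5.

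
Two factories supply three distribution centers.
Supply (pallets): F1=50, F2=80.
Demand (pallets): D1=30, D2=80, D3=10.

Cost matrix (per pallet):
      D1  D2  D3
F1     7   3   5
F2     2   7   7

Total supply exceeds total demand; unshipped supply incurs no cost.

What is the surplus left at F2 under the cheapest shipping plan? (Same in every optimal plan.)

10

An optimal plan:
  F1→D2: 50 × 3 = 150
  F2→D1: 30 × 2 = 60
  F2→D2: 30 × 7 = 210
  F2→D3: 10 × 7 = 70
Total cost = 490.
F2 ships 70 of its 80, leaving 10.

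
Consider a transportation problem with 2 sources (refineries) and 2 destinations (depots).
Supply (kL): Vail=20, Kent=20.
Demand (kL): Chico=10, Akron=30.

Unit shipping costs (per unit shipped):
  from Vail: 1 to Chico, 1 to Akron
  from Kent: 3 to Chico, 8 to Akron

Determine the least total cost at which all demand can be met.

A cheapest plan:
  Vail->Akron: 20 kL
  Kent->Chico: 10 kL
  Kent->Akron: 10 kL
Total cost = 130.
(Supply check: Vail ships 20; Kent ships 20.)

130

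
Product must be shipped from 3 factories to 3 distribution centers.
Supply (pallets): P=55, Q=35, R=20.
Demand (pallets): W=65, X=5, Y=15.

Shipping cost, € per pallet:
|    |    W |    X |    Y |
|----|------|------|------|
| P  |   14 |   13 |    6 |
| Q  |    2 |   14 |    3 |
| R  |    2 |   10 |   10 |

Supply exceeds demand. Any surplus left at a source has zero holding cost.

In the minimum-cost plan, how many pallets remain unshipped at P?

25

An optimal plan:
  P–W: 10 × €14 = €140
  P–X: 5 × €13 = €65
  P–Y: 15 × €6 = €90
  Q–W: 35 × €2 = €70
  R–W: 20 × €2 = €40
Total cost = €405.
P ships 30 of its 55, leaving 25.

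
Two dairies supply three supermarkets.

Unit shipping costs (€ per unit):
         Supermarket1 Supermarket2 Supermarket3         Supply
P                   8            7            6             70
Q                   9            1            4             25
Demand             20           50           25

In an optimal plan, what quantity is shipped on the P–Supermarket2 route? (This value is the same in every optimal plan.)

Solving gives:
  P–Supermarket1: 20 × €8 = €160
  P–Supermarket2: 25 × €7 = €175
  P–Supermarket3: 25 × €6 = €150
  Q–Supermarket2: 25 × €1 = €25
Total cost = €510.
So P→Supermarket2 carries 25 crates.

25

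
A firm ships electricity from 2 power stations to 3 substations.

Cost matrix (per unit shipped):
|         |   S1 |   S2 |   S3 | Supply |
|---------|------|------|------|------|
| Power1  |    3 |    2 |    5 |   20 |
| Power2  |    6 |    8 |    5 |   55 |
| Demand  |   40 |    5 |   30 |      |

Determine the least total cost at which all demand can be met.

355

One minimum-cost allocation:
  Power1 to S1: 15 × 3 = 45
  Power1 to S2: 5 × 2 = 10
  Power2 to S1: 25 × 6 = 150
  Power2 to S3: 30 × 5 = 150
Total = 45 + 10 + 150 + 150 = 355.
(Supply check: Power1 ships 20; Power2 ships 55.)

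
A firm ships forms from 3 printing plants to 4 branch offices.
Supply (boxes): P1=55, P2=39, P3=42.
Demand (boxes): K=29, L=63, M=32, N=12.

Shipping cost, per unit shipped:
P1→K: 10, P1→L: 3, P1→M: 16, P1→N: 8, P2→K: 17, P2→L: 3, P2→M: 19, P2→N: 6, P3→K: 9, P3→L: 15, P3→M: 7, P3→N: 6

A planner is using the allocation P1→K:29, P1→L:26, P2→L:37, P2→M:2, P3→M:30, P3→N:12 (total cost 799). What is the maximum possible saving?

34

Current plan cost = 29·10 + 26·3 + 37·3 + 2·19 + 30·7 + 12·6 = 799.
Optimal plan:
  P1–K: 19 boxes
  P1–L: 36 boxes
  P2–L: 27 boxes
  P2–N: 12 boxes
  P3–K: 10 boxes
  P3–M: 32 boxes
Optimal cost = 765.
Saving = 799 − 765 = 34.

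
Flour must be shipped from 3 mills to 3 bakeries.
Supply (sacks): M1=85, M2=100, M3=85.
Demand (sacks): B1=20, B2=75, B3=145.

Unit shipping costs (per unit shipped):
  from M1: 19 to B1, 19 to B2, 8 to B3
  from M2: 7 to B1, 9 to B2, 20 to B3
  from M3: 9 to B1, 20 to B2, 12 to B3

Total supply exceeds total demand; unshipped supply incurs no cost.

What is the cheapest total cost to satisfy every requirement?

2215

One minimum-cost allocation:
  M1→B3: 85 × 8 = 680
  M2→B1: 20 × 7 = 140
  M2→B2: 75 × 9 = 675
  M3→B3: 60 × 12 = 720
Total = 680 + 140 + 675 + 720 = 2215.
(Supply check: M1 ships 85; M2 ships 95; M3 ships 60.)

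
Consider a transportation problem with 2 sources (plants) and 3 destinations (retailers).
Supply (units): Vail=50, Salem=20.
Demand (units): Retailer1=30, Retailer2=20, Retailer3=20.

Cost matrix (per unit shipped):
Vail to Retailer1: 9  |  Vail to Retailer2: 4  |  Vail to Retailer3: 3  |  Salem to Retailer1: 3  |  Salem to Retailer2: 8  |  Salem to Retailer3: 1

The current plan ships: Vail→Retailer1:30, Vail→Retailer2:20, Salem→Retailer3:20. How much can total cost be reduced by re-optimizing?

80

Current plan cost = 30·9 + 20·4 + 20·1 = 370.
Optimal plan:
  Vail to Retailer1: 10 × 9 = 90
  Vail to Retailer2: 20 × 4 = 80
  Vail to Retailer3: 20 × 3 = 60
  Salem to Retailer1: 20 × 3 = 60
Optimal cost = 290.
Saving = 370 − 290 = 80.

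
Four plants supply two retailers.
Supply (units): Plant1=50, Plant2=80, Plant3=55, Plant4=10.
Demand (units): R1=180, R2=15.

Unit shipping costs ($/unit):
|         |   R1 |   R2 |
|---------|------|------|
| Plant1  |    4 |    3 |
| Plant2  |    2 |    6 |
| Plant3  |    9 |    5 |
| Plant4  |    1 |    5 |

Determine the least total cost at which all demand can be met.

An optimal shipping plan:
  Plant1–R1: 50 units
  Plant2–R1: 80 units
  Plant3–R1: 40 units
  Plant3–R2: 15 units
  Plant4–R1: 10 units
Total cost = $805.
(Supply check: Plant1 ships 50; Plant2 ships 80; Plant3 ships 55; Plant4 ships 10.)

805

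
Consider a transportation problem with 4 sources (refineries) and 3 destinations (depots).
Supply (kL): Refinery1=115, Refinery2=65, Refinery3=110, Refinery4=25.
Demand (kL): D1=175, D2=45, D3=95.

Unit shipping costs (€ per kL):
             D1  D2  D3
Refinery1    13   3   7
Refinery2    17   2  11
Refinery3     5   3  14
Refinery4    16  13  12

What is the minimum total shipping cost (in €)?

One minimum-cost allocation:
  Refinery1–D1: 20 × €13 = €260
  Refinery1–D3: 95 × €7 = €665
  Refinery2–D1: 20 × €17 = €340
  Refinery2–D2: 45 × €2 = €90
  Refinery3–D1: 110 × €5 = €550
  Refinery4–D1: 25 × €16 = €400
Total = 260 + 665 + 340 + 90 + 550 + 400 = €2305.

2305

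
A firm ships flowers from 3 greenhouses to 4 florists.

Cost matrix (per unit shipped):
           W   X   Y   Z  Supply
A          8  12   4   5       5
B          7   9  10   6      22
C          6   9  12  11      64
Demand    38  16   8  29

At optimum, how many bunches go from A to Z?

0

Solving gives:
  A->Y: 5 bunches
  B->Z: 22 bunches
  C->W: 38 bunches
  C->X: 16 bunches
  C->Y: 3 bunches
  C->Z: 7 bunches
Total cost = 637.
The route A→Z is not used.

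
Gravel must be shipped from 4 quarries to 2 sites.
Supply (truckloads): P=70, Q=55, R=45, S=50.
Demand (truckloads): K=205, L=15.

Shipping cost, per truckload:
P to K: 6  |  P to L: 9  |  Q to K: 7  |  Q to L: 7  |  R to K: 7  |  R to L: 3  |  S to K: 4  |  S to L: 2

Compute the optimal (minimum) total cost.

1260

A cheapest plan:
  P–K: 70 × 6 = 420
  Q–K: 55 × 7 = 385
  R–K: 30 × 7 = 210
  R–L: 15 × 3 = 45
  S–K: 50 × 4 = 200
Total = 420 + 385 + 210 + 45 + 200 = 1260.
(Supply check: P ships 70; Q ships 55; R ships 45; S ships 50.)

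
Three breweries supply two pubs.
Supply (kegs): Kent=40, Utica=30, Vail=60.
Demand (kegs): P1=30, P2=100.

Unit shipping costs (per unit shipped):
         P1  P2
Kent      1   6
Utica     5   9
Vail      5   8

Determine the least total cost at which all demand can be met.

840

A cheapest plan:
  Kent–P1: 30 kegs
  Kent–P2: 10 kegs
  Utica–P2: 30 kegs
  Vail–P2: 60 kegs
Total cost = 840.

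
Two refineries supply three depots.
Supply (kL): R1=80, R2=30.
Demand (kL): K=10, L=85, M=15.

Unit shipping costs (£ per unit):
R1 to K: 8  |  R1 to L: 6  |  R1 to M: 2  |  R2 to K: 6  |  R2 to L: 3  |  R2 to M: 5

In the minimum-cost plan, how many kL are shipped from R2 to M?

0

Optimal shipments:
  R1->K: 10 × £8 = £80
  R1->L: 55 × £6 = £330
  R1->M: 15 × £2 = £30
  R2->L: 30 × £3 = £90
Total cost = £530.
The route R2→M is not used.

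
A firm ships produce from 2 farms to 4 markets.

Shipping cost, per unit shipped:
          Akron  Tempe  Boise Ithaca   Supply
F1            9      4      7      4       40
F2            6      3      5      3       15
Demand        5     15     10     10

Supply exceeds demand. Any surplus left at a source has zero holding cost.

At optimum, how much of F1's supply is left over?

Minimum-cost shipments:
  F1 to Tempe: 15 crates
  F1 to Ithaca: 10 crates
  F2 to Akron: 5 crates
  F2 to Boise: 10 crates
Total cost = 180.
F1 ships 25 of its 40, leaving 15.

15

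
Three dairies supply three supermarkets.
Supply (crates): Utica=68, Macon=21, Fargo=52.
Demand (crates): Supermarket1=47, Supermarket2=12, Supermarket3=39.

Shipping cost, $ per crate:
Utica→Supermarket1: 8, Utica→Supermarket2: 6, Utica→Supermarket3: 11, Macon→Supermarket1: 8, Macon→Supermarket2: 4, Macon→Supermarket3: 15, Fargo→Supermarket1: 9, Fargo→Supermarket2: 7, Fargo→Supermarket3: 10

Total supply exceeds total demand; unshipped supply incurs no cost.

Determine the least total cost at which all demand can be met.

814

Optimal allocation:
  Utica to Supermarket1: 38 × $8 = $304
  Macon to Supermarket1: 9 × $8 = $72
  Macon to Supermarket2: 12 × $4 = $48
  Fargo to Supermarket3: 39 × $10 = $390
Total = 304 + 72 + 48 + 390 = $814.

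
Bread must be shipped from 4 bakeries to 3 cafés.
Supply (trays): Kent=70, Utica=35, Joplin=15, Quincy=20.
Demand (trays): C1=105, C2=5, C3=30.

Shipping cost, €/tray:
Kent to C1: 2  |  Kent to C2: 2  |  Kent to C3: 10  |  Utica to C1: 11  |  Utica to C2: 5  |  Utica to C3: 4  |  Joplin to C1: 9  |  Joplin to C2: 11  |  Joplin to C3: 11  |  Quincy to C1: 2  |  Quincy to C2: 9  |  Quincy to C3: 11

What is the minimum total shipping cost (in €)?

Optimal allocation:
  Kent→C1: 70 trays
  Utica→C2: 5 trays
  Utica→C3: 30 trays
  Joplin→C1: 15 trays
  Quincy→C1: 20 trays
Total cost = €460.

460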